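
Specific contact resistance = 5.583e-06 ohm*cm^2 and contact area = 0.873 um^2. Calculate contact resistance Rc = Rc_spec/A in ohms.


Step 1: Convert area to cm^2: 0.873 um^2 = 8.7300e-09 cm^2
Step 2: Rc = Rc_spec / A = 5.583e-06 / 8.7300e-09
Step 3: Rc = 6.40e+02 ohms

6.40e+02


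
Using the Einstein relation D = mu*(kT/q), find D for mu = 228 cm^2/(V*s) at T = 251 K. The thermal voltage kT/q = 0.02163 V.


Step 1: D = mu * (kT/q)
Step 2: D = 228 * 0.02163
Step 3: D = 4.93 cm^2/s

4.93


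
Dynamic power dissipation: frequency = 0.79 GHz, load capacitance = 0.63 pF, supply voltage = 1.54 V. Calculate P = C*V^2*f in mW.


Step 1: V^2 = 1.54^2 = 2.3716 V^2
Step 2: P = C*V^2*f = 0.63e-12 F * 2.3716 * 0.79e9 Hz
Step 3: P = 1.18034532e-03 W
Step 4: P = 1.18 mW

1.18


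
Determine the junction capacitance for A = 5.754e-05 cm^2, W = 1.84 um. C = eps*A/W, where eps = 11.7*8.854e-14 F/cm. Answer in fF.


Step 1: eps_Si = 11.7 * 8.854e-14 = 1.035918e-12 F/cm
Step 2: W in cm = 1.84 * 1e-4 = 1.84e-04 cm
Step 3: C = 1.035918e-12 * 5.754e-05 / 1.84e-04 = 3.239496e-13 F
Step 4: C = 323.95 fF

323.95


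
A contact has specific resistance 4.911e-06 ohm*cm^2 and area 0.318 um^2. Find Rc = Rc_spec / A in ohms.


Step 1: Convert area to cm^2: 0.318 um^2 = 3.1800e-09 cm^2
Step 2: Rc = Rc_spec / A = 4.911e-06 / 3.1800e-09
Step 3: Rc = 1.54e+03 ohms

1.54e+03


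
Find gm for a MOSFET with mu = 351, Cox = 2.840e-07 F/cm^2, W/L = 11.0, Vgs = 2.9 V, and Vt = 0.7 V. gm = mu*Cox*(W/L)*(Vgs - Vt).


Step 1: Vov = Vgs - Vt = 2.9 - 0.7 = 2.2 V
Step 2: gm = mu * Cox * (W/L) * Vov
Step 3: gm = 351 * 2.840e-07 * 11.0 * 2.2 = 2.41e-03 S

2.41e-03


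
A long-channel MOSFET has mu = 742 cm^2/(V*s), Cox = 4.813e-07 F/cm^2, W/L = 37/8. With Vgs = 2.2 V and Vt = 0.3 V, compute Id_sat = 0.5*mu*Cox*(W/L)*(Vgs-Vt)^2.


Step 1: Overdrive voltage Vov = Vgs - Vt = 2.2 - 0.3 = 1.9 V
Step 2: W/L = 37/8 = 4.625
Step 3: Id = 0.5 * 742 * 4.813e-07 * 4.625 * 1.9^2
Step 4: Id = 2.98e-03 A

2.98e-03


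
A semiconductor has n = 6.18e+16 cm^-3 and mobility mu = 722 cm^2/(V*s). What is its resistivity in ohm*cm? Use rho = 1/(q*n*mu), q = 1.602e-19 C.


Step 1: sigma = q * n * mu = 1.602e-19 * 6.18e+16 * 722 = 7.14806e+00 S/cm
Step 2: rho = 1 / sigma = 1 / 7.14806e+00 = 0.1399 ohm*cm

0.1399


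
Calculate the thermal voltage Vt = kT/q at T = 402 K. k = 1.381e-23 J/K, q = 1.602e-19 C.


Step 1: kT = 1.381e-23 * 402 = 5.55162e-21 J
Step 2: Vt = kT/q = 5.55162e-21 / 1.602e-19
Step 3: Vt = 0.03465 V

0.03465


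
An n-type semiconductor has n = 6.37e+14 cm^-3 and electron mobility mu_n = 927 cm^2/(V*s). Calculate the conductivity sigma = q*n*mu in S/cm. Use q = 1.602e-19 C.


Step 1: sigma = q * n * mu
Step 2: sigma = 1.602e-19 * 6.37e+14 * 927
Step 3: sigma = 9.460e-02 S/cm

9.460e-02


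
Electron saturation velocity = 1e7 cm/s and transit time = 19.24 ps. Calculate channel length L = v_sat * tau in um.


Step 1: tau in seconds = 19.24 ps * 1e-12 = 1.9240e-11 s
Step 2: L = v_sat * tau = 1e7 * 1.9240e-11 = 1.9240e-04 cm
Step 3: L in um = 1.9240e-04 * 1e4 = 1.924 um

1.924


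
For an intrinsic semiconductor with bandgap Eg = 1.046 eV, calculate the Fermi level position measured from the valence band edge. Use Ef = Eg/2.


Step 1: For an intrinsic semiconductor, the Fermi level sits at midgap.
Step 2: Ef = Eg / 2 = 1.046 / 2 = 0.523 eV

0.523


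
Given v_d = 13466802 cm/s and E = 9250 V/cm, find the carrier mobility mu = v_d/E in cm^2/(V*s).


Step 1: mu = v_d / E
Step 2: mu = 13466802 / 9250
Step 3: mu = 1455.87 cm^2/(V*s)

1455.87


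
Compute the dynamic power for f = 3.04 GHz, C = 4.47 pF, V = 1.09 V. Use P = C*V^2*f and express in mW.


Step 1: V^2 = 1.09^2 = 1.1881 V^2
Step 2: P = C*V^2*f = 4.47e-12 F * 1.1881 * 3.04e9 Hz
Step 3: P = 1.614485328e-02 W
Step 4: P = 16.145 mW

16.145


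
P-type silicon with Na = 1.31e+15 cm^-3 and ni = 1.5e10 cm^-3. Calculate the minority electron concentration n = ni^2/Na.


Step 1: Majority hole concentration p ≈ Na = 1.31e+15 cm^-3
Step 2: n = ni^2 / Na = (1.5e10)^2 / 1.31e+15
Step 3: n = 1.72e+05 cm^-3

1.72e+05


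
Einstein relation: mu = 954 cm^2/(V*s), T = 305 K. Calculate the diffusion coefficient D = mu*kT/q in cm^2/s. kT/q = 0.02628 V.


Step 1: D = mu * (kT/q)
Step 2: D = 954 * 0.02628
Step 3: D = 25.07 cm^2/s

25.07


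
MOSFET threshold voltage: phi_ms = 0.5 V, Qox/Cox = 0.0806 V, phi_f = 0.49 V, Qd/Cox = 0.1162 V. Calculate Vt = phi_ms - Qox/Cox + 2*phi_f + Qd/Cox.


Step 1: Vt = phi_ms - Qox/Cox + 2*phi_f + Qd/Cox
Step 2: Vt = 0.5 - 0.0806 + 2*0.49 + 0.1162
Step 3: Vt = 0.5 - 0.0806 + 0.98 + 0.1162
Step 4: Vt = 1.5156 V

1.5156


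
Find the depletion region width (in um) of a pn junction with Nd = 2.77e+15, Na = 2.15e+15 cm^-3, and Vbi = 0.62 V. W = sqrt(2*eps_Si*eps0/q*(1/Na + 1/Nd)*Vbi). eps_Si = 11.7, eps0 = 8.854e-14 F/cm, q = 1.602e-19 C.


Step 1: 1/Na + 1/Nd = 1/2.15e+15 + 1/2.77e+15 = 8.26127e-16
Step 2: 2*eps*eps0/q = 2*11.7*8.854e-14/1.602e-19 = 1.293281e+07
Step 3: W^2 = 1.293281e+07 * 8.26127e-16 * 0.62 = 6.62417e-09
Step 4: W = sqrt(6.62417e-09) = 8.139e-05 cm = 0.8139 um

0.8139


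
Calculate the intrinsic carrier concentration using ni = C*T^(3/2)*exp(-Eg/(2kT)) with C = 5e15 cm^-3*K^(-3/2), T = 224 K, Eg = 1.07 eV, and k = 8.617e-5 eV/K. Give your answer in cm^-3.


Step 1: Compute kT = 8.617e-5 * 224 = 0.01930208 eV
Step 2: Exponent = -Eg/(2kT) = -1.07/(2*0.01930208) = -27.71722
Step 3: T^(3/2) = 224^1.5 = 3352.53
Step 4: ni = 5e15 * 3352.53 * exp(-27.71722) = 1.54e+07 cm^-3

1.54e+07


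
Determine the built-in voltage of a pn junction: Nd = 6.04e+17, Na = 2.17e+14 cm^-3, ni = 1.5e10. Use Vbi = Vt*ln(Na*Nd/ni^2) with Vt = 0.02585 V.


Step 1: Compute Na*Nd/ni^2 = 2.17e+14 * 6.04e+17 / (1.5e10)^2 = 5.8252e+11
Step 2: ln(5.8252e+11) = 27.0906
Step 3: Vbi = 0.02585 * 27.0906 = 0.7 V

0.7


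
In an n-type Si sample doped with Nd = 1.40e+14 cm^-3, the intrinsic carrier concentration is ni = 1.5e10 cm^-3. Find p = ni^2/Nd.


Step 1: Since Nd >> ni, n ≈ Nd = 1.40e+14 cm^-3
Step 2: p = ni^2 / n = (1.5e10)^2 / 1.40e+14
Step 3: p = 2.25e20 / 1.40e+14 = 1.61e+06 cm^-3

1.61e+06


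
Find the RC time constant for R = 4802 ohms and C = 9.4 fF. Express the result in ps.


Step 1: tau = R * C
Step 2: tau = 4802 * 9.4 fF = 4802 * 9.4e-15 F
Step 3: tau = 4.51388e-11 s = 45.1388 ps

45.1388


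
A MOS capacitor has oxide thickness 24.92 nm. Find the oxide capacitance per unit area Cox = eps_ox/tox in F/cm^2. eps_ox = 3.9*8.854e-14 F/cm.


Step 1: eps_ox = 3.9 * 8.854e-14 = 3.45306e-13 F/cm
Step 2: tox in cm = 24.92 nm * 1e-7 = 2.4920e-06 cm
Step 3: Cox = 3.45306e-13 / 2.4920e-06 = 1.39e-07 F/cm^2

1.39e-07


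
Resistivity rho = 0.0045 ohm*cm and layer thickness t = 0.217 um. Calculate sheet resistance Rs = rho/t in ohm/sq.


Step 1: Convert thickness to cm: t = 0.217 um = 2.1700e-05 cm
Step 2: Rs = rho / t = 0.0045 / 2.1700e-05
Step 3: Rs = 207.4 ohm/sq

207.4


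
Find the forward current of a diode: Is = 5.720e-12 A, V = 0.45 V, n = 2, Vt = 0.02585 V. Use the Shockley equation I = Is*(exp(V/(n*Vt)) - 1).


Step 1: V/(n*Vt) = 0.45/(2*0.02585) = 8.7041
Step 2: exp(8.7041) = 6.0276e+03
Step 3: I = 5.720e-12 * (6.0276e+03 - 1) = 3.45e-08 A

3.45e-08


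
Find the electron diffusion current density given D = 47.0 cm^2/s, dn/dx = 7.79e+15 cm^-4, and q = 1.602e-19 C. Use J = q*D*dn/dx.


Step 1: J = q * D * (dn/dx)
Step 2: J = 1.602e-19 * 47.0 * 7.79e+15
Step 3: J = 5.87e-02 A/cm^2

5.87e-02


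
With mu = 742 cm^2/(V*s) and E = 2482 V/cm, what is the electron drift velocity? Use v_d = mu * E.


Step 1: v_d = mu * E
Step 2: v_d = 742 * 2482 = 1841644
Step 3: v_d = 1.84e+06 cm/s

1.84e+06


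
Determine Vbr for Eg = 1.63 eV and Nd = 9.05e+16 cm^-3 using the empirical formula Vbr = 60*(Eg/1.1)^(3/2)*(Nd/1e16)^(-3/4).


Step 1: Eg/1.1 = 1.63/1.1 = 1.481818
Step 2: (Eg/1.1)^1.5 = 1.481818^1.5 = 1.803816
Step 3: (Nd/1e16)^(-0.75) = (9.05)^(-0.75) = 0.191652
Step 4: Vbr = 60 * 1.803816 * 0.191652 = 20.7 V

20.7


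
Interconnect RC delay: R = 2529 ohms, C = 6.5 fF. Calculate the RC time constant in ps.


Step 1: tau = R * C
Step 2: tau = 2529 * 6.5 fF = 2529 * 6.5e-15 F
Step 3: tau = 1.64385e-11 s = 16.4385 ps

16.4385


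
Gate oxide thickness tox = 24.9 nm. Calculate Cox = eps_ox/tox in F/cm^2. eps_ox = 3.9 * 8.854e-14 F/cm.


Step 1: eps_ox = 3.9 * 8.854e-14 = 3.45306e-13 F/cm
Step 2: tox in cm = 24.9 nm * 1e-7 = 2.4900e-06 cm
Step 3: Cox = 3.45306e-13 / 2.4900e-06 = 1.39e-07 F/cm^2

1.39e-07


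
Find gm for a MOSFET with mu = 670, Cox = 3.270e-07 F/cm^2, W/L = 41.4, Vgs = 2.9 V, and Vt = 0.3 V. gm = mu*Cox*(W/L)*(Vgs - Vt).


Step 1: Vov = Vgs - Vt = 2.9 - 0.3 = 2.6 V
Step 2: gm = mu * Cox * (W/L) * Vov
Step 3: gm = 670 * 3.270e-07 * 41.4 * 2.6 = 2.36e-02 S

2.36e-02


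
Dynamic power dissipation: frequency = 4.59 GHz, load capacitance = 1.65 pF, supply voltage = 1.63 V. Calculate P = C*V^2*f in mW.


Step 1: V^2 = 1.63^2 = 2.6569 V^2
Step 2: P = C*V^2*f = 1.65e-12 F * 2.6569 * 4.59e9 Hz
Step 3: P = 2.012203215e-02 W
Step 4: P = 20.122 mW

20.122


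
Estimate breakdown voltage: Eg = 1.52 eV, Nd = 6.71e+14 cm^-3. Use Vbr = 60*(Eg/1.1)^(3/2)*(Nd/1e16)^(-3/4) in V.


Step 1: Eg/1.1 = 1.52/1.1 = 1.381818
Step 2: (Eg/1.1)^1.5 = 1.381818^1.5 = 1.624337
Step 3: (Nd/1e16)^(-0.75) = (0.0671)^(-0.75) = 7.585044
Step 4: Vbr = 60 * 1.624337 * 7.585044 = 739.2 V

739.2


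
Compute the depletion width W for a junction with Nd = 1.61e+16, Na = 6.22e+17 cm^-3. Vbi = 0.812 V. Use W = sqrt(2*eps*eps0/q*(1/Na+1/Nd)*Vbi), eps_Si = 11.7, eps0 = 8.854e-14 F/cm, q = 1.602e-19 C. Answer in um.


Step 1: 1/Na + 1/Nd = 1/6.22e+17 + 1/1.61e+16 = 6.37195e-17
Step 2: 2*eps*eps0/q = 2*11.7*8.854e-14/1.602e-19 = 1.293281e+07
Step 3: W^2 = 1.293281e+07 * 6.37195e-17 * 0.812 = 6.69147e-10
Step 4: W = sqrt(6.69147e-10) = 2.587e-05 cm = 0.2587 um

0.2587


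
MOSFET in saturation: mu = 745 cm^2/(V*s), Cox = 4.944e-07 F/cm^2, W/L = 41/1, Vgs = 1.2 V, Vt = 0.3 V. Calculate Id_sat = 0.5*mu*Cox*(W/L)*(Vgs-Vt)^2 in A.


Step 1: Overdrive voltage Vov = Vgs - Vt = 1.2 - 0.3 = 0.9 V
Step 2: W/L = 41/1 = 41
Step 3: Id = 0.5 * 745 * 4.944e-07 * 41 * 0.9^2
Step 4: Id = 6.12e-03 A

6.12e-03


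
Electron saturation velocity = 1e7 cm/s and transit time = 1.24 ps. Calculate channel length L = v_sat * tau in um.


Step 1: tau in seconds = 1.24 ps * 1e-12 = 1.2400e-12 s
Step 2: L = v_sat * tau = 1e7 * 1.2400e-12 = 1.2400e-05 cm
Step 3: L in um = 1.2400e-05 * 1e4 = 0.124 um

0.124


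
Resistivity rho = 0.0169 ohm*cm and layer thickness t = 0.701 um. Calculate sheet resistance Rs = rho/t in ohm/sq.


Step 1: Convert thickness to cm: t = 0.701 um = 7.0100e-05 cm
Step 2: Rs = rho / t = 0.0169 / 7.0100e-05
Step 3: Rs = 241.1 ohm/sq

241.1


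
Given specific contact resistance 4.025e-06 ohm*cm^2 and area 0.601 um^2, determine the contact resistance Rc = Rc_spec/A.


Step 1: Convert area to cm^2: 0.601 um^2 = 6.0100e-09 cm^2
Step 2: Rc = Rc_spec / A = 4.025e-06 / 6.0100e-09
Step 3: Rc = 6.70e+02 ohms

6.70e+02


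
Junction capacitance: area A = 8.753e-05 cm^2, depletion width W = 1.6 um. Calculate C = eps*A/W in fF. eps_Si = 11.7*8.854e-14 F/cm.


Step 1: eps_Si = 11.7 * 8.854e-14 = 1.035918e-12 F/cm
Step 2: W in cm = 1.6 * 1e-4 = 1.60e-04 cm
Step 3: C = 1.035918e-12 * 8.753e-05 / 1.60e-04 = 5.667119e-13 F
Step 4: C = 566.71 fF

566.71


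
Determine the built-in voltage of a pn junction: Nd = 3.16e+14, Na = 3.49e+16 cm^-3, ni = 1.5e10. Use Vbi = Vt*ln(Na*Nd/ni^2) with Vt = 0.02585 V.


Step 1: Compute Na*Nd/ni^2 = 3.49e+16 * 3.16e+14 / (1.5e10)^2 = 4.9015e+10
Step 2: ln(4.9015e+10) = 24.6154
Step 3: Vbi = 0.02585 * 24.6154 = 0.636 V

0.636


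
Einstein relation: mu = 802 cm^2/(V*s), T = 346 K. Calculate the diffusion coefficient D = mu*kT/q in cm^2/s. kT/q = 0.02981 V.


Step 1: D = mu * (kT/q)
Step 2: D = 802 * 0.02981
Step 3: D = 23.91 cm^2/s

23.91


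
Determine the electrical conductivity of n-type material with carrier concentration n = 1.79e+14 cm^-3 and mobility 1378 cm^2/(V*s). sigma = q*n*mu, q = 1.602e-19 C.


Step 1: sigma = q * n * mu
Step 2: sigma = 1.602e-19 * 1.79e+14 * 1378
Step 3: sigma = 3.952e-02 S/cm

3.952e-02


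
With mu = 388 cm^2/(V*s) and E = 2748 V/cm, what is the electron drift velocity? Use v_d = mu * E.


Step 1: v_d = mu * E
Step 2: v_d = 388 * 2748 = 1066224
Step 3: v_d = 1.07e+06 cm/s

1.07e+06


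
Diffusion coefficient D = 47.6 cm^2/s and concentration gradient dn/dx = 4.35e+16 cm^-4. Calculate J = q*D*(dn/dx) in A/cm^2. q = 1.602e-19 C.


Step 1: J = q * D * (dn/dx)
Step 2: J = 1.602e-19 * 47.6 * 4.35e+16
Step 3: J = 3.32e-01 A/cm^2

3.32e-01


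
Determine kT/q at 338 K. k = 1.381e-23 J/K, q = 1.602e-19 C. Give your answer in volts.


Step 1: kT = 1.381e-23 * 338 = 4.66778e-21 J
Step 2: Vt = kT/q = 4.66778e-21 / 1.602e-19
Step 3: Vt = 0.02914 V

0.02914


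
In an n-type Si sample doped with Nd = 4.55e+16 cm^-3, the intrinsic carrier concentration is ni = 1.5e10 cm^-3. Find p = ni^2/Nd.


Step 1: Since Nd >> ni, n ≈ Nd = 4.55e+16 cm^-3
Step 2: p = ni^2 / n = (1.5e10)^2 / 4.55e+16
Step 3: p = 2.25e20 / 4.55e+16 = 4.95e+03 cm^-3

4.95e+03


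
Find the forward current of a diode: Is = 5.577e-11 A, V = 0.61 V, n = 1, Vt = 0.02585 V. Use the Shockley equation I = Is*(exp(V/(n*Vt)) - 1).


Step 1: V/(n*Vt) = 0.61/(1*0.02585) = 23.5977
Step 2: exp(23.5977) = 1.7715e+10
Step 3: I = 5.577e-11 * (1.7715e+10 - 1) = 9.88e-01 A

9.88e-01


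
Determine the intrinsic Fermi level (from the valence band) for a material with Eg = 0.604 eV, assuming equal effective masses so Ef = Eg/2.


Step 1: For an intrinsic semiconductor, the Fermi level sits at midgap.
Step 2: Ef = Eg / 2 = 0.604 / 2 = 0.302 eV

0.302


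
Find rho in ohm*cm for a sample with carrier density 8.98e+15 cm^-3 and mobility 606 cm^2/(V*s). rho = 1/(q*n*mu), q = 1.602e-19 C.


Step 1: sigma = q * n * mu = 1.602e-19 * 8.98e+15 * 606 = 8.71789e-01 S/cm
Step 2: rho = 1 / sigma = 1 / 8.71789e-01 = 1.147 ohm*cm

1.147


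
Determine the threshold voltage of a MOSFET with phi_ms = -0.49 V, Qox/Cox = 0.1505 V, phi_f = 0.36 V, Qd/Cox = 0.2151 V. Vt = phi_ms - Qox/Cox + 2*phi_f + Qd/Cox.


Step 1: Vt = phi_ms - Qox/Cox + 2*phi_f + Qd/Cox
Step 2: Vt = -0.49 - 0.1505 + 2*0.36 + 0.2151
Step 3: Vt = -0.49 - 0.1505 + 0.72 + 0.2151
Step 4: Vt = 0.2946 V

0.2946


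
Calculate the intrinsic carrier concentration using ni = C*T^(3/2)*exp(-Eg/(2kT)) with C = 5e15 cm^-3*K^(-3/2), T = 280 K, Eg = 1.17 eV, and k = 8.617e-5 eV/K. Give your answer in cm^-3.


Step 1: Compute kT = 8.617e-5 * 280 = 0.0241276 eV
Step 2: Exponent = -Eg/(2kT) = -1.17/(2*0.0241276) = -24.24609
Step 3: T^(3/2) = 280^1.5 = 4685.30
Step 4: ni = 5e15 * 4685.30 * exp(-24.24609) = 6.91e+08 cm^-3

6.91e+08


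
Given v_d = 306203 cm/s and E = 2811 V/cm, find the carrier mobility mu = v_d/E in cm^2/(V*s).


Step 1: mu = v_d / E
Step 2: mu = 306203 / 2811
Step 3: mu = 108.93 cm^2/(V*s)

108.93


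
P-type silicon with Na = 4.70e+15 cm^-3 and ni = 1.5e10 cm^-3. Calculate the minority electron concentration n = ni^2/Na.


Step 1: Majority hole concentration p ≈ Na = 4.70e+15 cm^-3
Step 2: n = ni^2 / Na = (1.5e10)^2 / 4.70e+15
Step 3: n = 4.79e+04 cm^-3

4.79e+04


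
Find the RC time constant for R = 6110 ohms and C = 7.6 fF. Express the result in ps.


Step 1: tau = R * C
Step 2: tau = 6110 * 7.6 fF = 6110 * 7.6e-15 F
Step 3: tau = 4.6436e-11 s = 46.436 ps

46.436


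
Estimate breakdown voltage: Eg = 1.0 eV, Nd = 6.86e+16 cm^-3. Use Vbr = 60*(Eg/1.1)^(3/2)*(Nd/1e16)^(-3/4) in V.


Step 1: Eg/1.1 = 1.0/1.1 = 0.909091
Step 2: (Eg/1.1)^1.5 = 0.909091^1.5 = 0.866784
Step 3: (Nd/1e16)^(-0.75) = (6.86)^(-0.75) = 0.235916
Step 4: Vbr = 60 * 0.866784 * 0.235916 = 12.3 V

12.3


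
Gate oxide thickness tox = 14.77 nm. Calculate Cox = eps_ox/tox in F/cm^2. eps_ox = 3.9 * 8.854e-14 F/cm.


Step 1: eps_ox = 3.9 * 8.854e-14 = 3.45306e-13 F/cm
Step 2: tox in cm = 14.77 nm * 1e-7 = 1.4770e-06 cm
Step 3: Cox = 3.45306e-13 / 1.4770e-06 = 2.34e-07 F/cm^2

2.34e-07


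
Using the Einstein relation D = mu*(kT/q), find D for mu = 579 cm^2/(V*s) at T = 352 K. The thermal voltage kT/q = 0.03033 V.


Step 1: D = mu * (kT/q)
Step 2: D = 579 * 0.03033
Step 3: D = 17.56 cm^2/s

17.56


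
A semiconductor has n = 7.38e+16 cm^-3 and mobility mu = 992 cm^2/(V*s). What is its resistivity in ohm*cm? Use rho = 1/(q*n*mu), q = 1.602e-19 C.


Step 1: sigma = q * n * mu = 1.602e-19 * 7.38e+16 * 992 = 1.17282e+01 S/cm
Step 2: rho = 1 / sigma = 1 / 1.17282e+01 = 0.08526 ohm*cm

0.08526


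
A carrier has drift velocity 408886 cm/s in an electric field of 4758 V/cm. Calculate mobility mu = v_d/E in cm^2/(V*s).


Step 1: mu = v_d / E
Step 2: mu = 408886 / 4758
Step 3: mu = 85.94 cm^2/(V*s)

85.94


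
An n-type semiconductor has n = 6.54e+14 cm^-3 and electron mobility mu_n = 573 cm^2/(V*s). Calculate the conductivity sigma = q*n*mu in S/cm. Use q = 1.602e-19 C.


Step 1: sigma = q * n * mu
Step 2: sigma = 1.602e-19 * 6.54e+14 * 573
Step 3: sigma = 6.003e-02 S/cm

6.003e-02


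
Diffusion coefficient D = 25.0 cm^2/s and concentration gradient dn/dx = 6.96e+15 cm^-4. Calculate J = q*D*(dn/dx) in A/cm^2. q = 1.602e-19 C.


Step 1: J = q * D * (dn/dx)
Step 2: J = 1.602e-19 * 25.0 * 6.96e+15
Step 3: J = 2.79e-02 A/cm^2

2.79e-02


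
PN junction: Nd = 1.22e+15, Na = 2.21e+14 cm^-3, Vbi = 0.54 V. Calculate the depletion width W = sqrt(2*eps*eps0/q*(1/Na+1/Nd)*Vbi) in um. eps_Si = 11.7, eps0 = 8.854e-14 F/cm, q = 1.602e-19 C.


Step 1: 1/Na + 1/Nd = 1/2.21e+14 + 1/1.22e+15 = 5.34456e-15
Step 2: 2*eps*eps0/q = 2*11.7*8.854e-14/1.602e-19 = 1.293281e+07
Step 3: W^2 = 1.293281e+07 * 5.34456e-15 * 0.54 = 3.73249e-08
Step 4: W = sqrt(3.73249e-08) = 1.932e-04 cm = 1.932 um

1.932


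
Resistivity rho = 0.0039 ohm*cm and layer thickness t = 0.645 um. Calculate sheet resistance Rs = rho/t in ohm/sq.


Step 1: Convert thickness to cm: t = 0.645 um = 6.4500e-05 cm
Step 2: Rs = rho / t = 0.0039 / 6.4500e-05
Step 3: Rs = 60.5 ohm/sq

60.5


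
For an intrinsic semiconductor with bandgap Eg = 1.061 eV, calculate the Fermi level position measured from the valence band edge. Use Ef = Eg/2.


Step 1: For an intrinsic semiconductor, the Fermi level sits at midgap.
Step 2: Ef = Eg / 2 = 1.061 / 2 = 0.5305 eV

0.5305


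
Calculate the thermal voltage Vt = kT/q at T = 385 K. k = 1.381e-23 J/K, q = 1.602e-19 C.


Step 1: kT = 1.381e-23 * 385 = 5.31685e-21 J
Step 2: Vt = kT/q = 5.31685e-21 / 1.602e-19
Step 3: Vt = 0.03319 V

0.03319


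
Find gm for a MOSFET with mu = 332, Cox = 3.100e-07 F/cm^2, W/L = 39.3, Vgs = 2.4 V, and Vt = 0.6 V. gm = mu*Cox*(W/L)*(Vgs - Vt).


Step 1: Vov = Vgs - Vt = 2.4 - 0.6 = 1.8 V
Step 2: gm = mu * Cox * (W/L) * Vov
Step 3: gm = 332 * 3.100e-07 * 39.3 * 1.8 = 7.28e-03 S

7.28e-03


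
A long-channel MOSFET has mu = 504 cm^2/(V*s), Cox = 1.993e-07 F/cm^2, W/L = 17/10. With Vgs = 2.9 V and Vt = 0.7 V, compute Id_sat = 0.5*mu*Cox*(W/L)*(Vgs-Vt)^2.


Step 1: Overdrive voltage Vov = Vgs - Vt = 2.9 - 0.7 = 2.2 V
Step 2: W/L = 17/10 = 1.7
Step 3: Id = 0.5 * 504 * 1.993e-07 * 1.7 * 2.2^2
Step 4: Id = 4.13e-04 A

4.13e-04


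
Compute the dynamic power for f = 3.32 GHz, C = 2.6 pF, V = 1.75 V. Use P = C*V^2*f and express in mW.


Step 1: V^2 = 1.75^2 = 3.0625 V^2
Step 2: P = C*V^2*f = 2.6e-12 F * 3.0625 * 3.32e9 Hz
Step 3: P = 2.64355e-02 W
Step 4: P = 26.436 mW

26.436


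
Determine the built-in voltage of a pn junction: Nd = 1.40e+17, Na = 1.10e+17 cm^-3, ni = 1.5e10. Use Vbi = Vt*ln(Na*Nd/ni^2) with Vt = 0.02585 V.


Step 1: Compute Na*Nd/ni^2 = 1.10e+17 * 1.40e+17 / (1.5e10)^2 = 6.8444e+13
Step 2: ln(6.8444e+13) = 31.8570
Step 3: Vbi = 0.02585 * 31.8570 = 0.824 V

0.824


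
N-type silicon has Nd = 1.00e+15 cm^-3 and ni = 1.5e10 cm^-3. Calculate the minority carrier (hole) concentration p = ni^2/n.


Step 1: Since Nd >> ni, n ≈ Nd = 1.00e+15 cm^-3
Step 2: p = ni^2 / n = (1.5e10)^2 / 1.00e+15
Step 3: p = 2.25e20 / 1.00e+15 = 2.25e+05 cm^-3

2.25e+05


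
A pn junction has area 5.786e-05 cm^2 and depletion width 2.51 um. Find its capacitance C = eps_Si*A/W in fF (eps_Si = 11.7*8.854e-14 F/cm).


Step 1: eps_Si = 11.7 * 8.854e-14 = 1.035918e-12 F/cm
Step 2: W in cm = 2.51 * 1e-4 = 2.51e-04 cm
Step 3: C = 1.035918e-12 * 5.786e-05 / 2.51e-04 = 2.387977e-13 F
Step 4: C = 238.8 fF

238.8


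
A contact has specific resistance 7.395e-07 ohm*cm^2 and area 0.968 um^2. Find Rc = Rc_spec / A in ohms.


Step 1: Convert area to cm^2: 0.968 um^2 = 9.6800e-09 cm^2
Step 2: Rc = Rc_spec / A = 7.395e-07 / 9.6800e-09
Step 3: Rc = 7.64e+01 ohms

7.64e+01


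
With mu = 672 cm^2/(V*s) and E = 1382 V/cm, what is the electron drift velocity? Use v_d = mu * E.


Step 1: v_d = mu * E
Step 2: v_d = 672 * 1382 = 928704
Step 3: v_d = 9.29e+05 cm/s

9.29e+05


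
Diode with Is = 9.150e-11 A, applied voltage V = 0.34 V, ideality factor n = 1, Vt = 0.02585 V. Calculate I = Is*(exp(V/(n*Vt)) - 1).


Step 1: V/(n*Vt) = 0.34/(1*0.02585) = 13.1528
Step 2: exp(13.1528) = 5.1545e+05
Step 3: I = 9.150e-11 * (5.1545e+05 - 1) = 4.72e-05 A

4.72e-05


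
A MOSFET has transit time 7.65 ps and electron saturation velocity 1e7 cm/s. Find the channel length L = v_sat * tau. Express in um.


Step 1: tau in seconds = 7.65 ps * 1e-12 = 7.6500e-12 s
Step 2: L = v_sat * tau = 1e7 * 7.6500e-12 = 7.6500e-05 cm
Step 3: L in um = 7.6500e-05 * 1e4 = 0.765 um

0.765


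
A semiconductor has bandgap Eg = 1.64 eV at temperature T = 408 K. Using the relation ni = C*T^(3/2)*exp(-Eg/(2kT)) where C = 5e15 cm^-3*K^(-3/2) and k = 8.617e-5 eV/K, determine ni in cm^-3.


Step 1: Compute kT = 8.617e-5 * 408 = 0.03515736 eV
Step 2: Exponent = -Eg/(2kT) = -1.64/(2*0.03515736) = -23.32371
Step 3: T^(3/2) = 408^1.5 = 8241.20
Step 4: ni = 5e15 * 8241.20 * exp(-23.32371) = 3.06e+09 cm^-3

3.06e+09


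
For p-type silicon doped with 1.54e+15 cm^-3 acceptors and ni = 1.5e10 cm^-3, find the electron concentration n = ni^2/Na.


Step 1: Majority hole concentration p ≈ Na = 1.54e+15 cm^-3
Step 2: n = ni^2 / Na = (1.5e10)^2 / 1.54e+15
Step 3: n = 1.46e+05 cm^-3

1.46e+05


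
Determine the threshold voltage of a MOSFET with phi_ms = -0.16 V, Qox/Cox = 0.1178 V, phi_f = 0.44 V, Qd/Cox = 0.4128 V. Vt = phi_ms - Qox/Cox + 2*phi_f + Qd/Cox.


Step 1: Vt = phi_ms - Qox/Cox + 2*phi_f + Qd/Cox
Step 2: Vt = -0.16 - 0.1178 + 2*0.44 + 0.4128
Step 3: Vt = -0.16 - 0.1178 + 0.88 + 0.4128
Step 4: Vt = 1.015 V

1.015


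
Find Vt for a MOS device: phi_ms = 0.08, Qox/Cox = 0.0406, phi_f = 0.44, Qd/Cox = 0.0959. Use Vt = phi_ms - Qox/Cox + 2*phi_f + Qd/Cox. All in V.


Step 1: Vt = phi_ms - Qox/Cox + 2*phi_f + Qd/Cox
Step 2: Vt = 0.08 - 0.0406 + 2*0.44 + 0.0959
Step 3: Vt = 0.08 - 0.0406 + 0.88 + 0.0959
Step 4: Vt = 1.0153 V

1.0153


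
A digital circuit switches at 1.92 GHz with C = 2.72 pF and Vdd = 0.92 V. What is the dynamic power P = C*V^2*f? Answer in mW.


Step 1: V^2 = 0.92^2 = 0.8464 V^2
Step 2: P = C*V^2*f = 2.72e-12 F * 0.8464 * 1.92e9 Hz
Step 3: P = 4.42023936e-03 W
Step 4: P = 4.42 mW

4.42


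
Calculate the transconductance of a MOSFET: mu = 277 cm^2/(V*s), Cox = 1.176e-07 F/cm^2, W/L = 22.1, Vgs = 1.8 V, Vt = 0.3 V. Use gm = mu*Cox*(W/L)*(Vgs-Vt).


Step 1: Vov = Vgs - Vt = 1.8 - 0.3 = 1.5 V
Step 2: gm = mu * Cox * (W/L) * Vov
Step 3: gm = 277 * 1.176e-07 * 22.1 * 1.5 = 1.08e-03 S

1.08e-03


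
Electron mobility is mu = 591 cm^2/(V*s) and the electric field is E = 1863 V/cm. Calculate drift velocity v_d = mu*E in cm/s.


Step 1: v_d = mu * E
Step 2: v_d = 591 * 1863 = 1101033
Step 3: v_d = 1.10e+06 cm/s

1.10e+06


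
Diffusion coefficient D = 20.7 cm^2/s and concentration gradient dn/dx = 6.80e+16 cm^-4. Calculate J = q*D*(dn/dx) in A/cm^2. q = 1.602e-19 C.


Step 1: J = q * D * (dn/dx)
Step 2: J = 1.602e-19 * 20.7 * 6.80e+16
Step 3: J = 2.25e-01 A/cm^2

2.25e-01


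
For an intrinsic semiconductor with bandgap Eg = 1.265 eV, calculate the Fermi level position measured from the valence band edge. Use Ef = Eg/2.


Step 1: For an intrinsic semiconductor, the Fermi level sits at midgap.
Step 2: Ef = Eg / 2 = 1.265 / 2 = 0.6325 eV

0.6325


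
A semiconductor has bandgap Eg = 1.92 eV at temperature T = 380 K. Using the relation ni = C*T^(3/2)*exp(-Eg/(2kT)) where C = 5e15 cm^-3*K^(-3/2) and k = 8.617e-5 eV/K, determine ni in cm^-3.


Step 1: Compute kT = 8.617e-5 * 380 = 0.0327446 eV
Step 2: Exponent = -Eg/(2kT) = -1.92/(2*0.0327446) = -29.31781
Step 3: T^(3/2) = 380^1.5 = 7407.56
Step 4: ni = 5e15 * 7407.56 * exp(-29.31781) = 6.86e+06 cm^-3

6.86e+06


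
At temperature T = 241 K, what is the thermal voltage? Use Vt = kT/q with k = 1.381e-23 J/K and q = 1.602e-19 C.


Step 1: kT = 1.381e-23 * 241 = 3.32821e-21 J
Step 2: Vt = kT/q = 3.32821e-21 / 1.602e-19
Step 3: Vt = 0.02078 V

0.02078


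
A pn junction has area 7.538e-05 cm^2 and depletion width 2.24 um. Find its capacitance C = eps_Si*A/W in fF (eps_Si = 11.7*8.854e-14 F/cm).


Step 1: eps_Si = 11.7 * 8.854e-14 = 1.035918e-12 F/cm
Step 2: W in cm = 2.24 * 1e-4 = 2.24e-04 cm
Step 3: C = 1.035918e-12 * 7.538e-05 / 2.24e-04 = 3.486049e-13 F
Step 4: C = 348.6 fF

348.6


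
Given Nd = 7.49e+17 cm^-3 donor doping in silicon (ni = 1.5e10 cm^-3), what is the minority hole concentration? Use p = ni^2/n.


Step 1: Since Nd >> ni, n ≈ Nd = 7.49e+17 cm^-3
Step 2: p = ni^2 / n = (1.5e10)^2 / 7.49e+17
Step 3: p = 2.25e20 / 7.49e+17 = 3.00e+02 cm^-3

3.00e+02


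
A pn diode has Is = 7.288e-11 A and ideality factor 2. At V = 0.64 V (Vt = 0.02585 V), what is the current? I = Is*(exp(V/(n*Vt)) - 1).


Step 1: V/(n*Vt) = 0.64/(2*0.02585) = 12.3791
Step 2: exp(12.3791) = 2.3778e+05
Step 3: I = 7.288e-11 * (2.3778e+05 - 1) = 1.73e-05 A

1.73e-05


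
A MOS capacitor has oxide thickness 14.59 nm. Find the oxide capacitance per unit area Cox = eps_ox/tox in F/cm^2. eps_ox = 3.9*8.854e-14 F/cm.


Step 1: eps_ox = 3.9 * 8.854e-14 = 3.45306e-13 F/cm
Step 2: tox in cm = 14.59 nm * 1e-7 = 1.4590e-06 cm
Step 3: Cox = 3.45306e-13 / 1.4590e-06 = 2.37e-07 F/cm^2

2.37e-07


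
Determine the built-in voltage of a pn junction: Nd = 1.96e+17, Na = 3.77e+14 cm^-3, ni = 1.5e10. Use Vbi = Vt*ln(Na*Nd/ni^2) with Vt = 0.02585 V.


Step 1: Compute Na*Nd/ni^2 = 3.77e+14 * 1.96e+17 / (1.5e10)^2 = 3.2841e+11
Step 2: ln(3.2841e+11) = 26.5175
Step 3: Vbi = 0.02585 * 26.5175 = 0.685 V

0.685


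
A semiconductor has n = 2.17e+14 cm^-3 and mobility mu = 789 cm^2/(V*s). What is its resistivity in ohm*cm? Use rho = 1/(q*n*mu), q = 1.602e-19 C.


Step 1: sigma = q * n * mu = 1.602e-19 * 2.17e+14 * 789 = 2.74283e-02 S/cm
Step 2: rho = 1 / sigma = 1 / 2.74283e-02 = 36.46 ohm*cm

36.46


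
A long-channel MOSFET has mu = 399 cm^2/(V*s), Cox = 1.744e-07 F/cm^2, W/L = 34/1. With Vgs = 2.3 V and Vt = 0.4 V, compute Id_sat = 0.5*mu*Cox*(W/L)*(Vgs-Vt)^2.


Step 1: Overdrive voltage Vov = Vgs - Vt = 2.3 - 0.4 = 1.9 V
Step 2: W/L = 34/1 = 34
Step 3: Id = 0.5 * 399 * 1.744e-07 * 34 * 1.9^2
Step 4: Id = 4.27e-03 A

4.27e-03


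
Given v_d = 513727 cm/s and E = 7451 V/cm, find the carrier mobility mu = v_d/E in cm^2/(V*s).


Step 1: mu = v_d / E
Step 2: mu = 513727 / 7451
Step 3: mu = 68.95 cm^2/(V*s)

68.95


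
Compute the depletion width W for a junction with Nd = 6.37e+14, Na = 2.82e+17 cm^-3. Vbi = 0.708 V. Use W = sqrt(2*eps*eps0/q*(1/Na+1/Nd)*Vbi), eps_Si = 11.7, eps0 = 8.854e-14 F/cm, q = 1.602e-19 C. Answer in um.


Step 1: 1/Na + 1/Nd = 1/2.82e+17 + 1/6.37e+14 = 1.57340e-15
Step 2: 2*eps*eps0/q = 2*11.7*8.854e-14/1.602e-19 = 1.293281e+07
Step 3: W^2 = 1.293281e+07 * 1.57340e-15 * 0.708 = 1.44067e-08
Step 4: W = sqrt(1.44067e-08) = 1.200e-04 cm = 1.2 um

1.2


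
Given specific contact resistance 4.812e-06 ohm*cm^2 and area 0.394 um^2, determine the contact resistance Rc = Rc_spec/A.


Step 1: Convert area to cm^2: 0.394 um^2 = 3.9400e-09 cm^2
Step 2: Rc = Rc_spec / A = 4.812e-06 / 3.9400e-09
Step 3: Rc = 1.22e+03 ohms

1.22e+03


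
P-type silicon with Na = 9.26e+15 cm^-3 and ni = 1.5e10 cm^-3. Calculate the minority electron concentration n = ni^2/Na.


Step 1: Majority hole concentration p ≈ Na = 9.26e+15 cm^-3
Step 2: n = ni^2 / Na = (1.5e10)^2 / 9.26e+15
Step 3: n = 2.43e+04 cm^-3

2.43e+04


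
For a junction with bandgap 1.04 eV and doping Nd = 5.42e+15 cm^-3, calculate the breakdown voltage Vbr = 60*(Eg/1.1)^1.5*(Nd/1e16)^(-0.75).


Step 1: Eg/1.1 = 1.04/1.1 = 0.945455
Step 2: (Eg/1.1)^1.5 = 0.945455^1.5 = 0.919309
Step 3: (Nd/1e16)^(-0.75) = (0.542)^(-0.75) = 1.583072
Step 4: Vbr = 60 * 0.919309 * 1.583072 = 87.3 V

87.3


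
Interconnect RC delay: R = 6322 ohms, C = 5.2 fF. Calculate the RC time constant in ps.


Step 1: tau = R * C
Step 2: tau = 6322 * 5.2 fF = 6322 * 5.2e-15 F
Step 3: tau = 3.28744e-11 s = 32.8744 ps

32.8744


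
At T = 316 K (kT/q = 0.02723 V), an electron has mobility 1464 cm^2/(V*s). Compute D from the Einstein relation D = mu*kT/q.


Step 1: D = mu * (kT/q)
Step 2: D = 1464 * 0.02723
Step 3: D = 39.86 cm^2/s

39.86


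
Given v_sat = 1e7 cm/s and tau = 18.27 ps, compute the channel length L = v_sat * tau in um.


Step 1: tau in seconds = 18.27 ps * 1e-12 = 1.8270e-11 s
Step 2: L = v_sat * tau = 1e7 * 1.8270e-11 = 1.8270e-04 cm
Step 3: L in um = 1.8270e-04 * 1e4 = 1.827 um

1.827


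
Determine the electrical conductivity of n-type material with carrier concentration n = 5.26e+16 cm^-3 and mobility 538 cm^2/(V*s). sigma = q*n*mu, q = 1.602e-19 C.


Step 1: sigma = q * n * mu
Step 2: sigma = 1.602e-19 * 5.26e+16 * 538
Step 3: sigma = 4.533e+00 S/cm

4.533e+00


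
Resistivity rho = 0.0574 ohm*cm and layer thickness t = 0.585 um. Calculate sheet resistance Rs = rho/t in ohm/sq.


Step 1: Convert thickness to cm: t = 0.585 um = 5.8500e-05 cm
Step 2: Rs = rho / t = 0.0574 / 5.8500e-05
Step 3: Rs = 981.2 ohm/sq

981.2


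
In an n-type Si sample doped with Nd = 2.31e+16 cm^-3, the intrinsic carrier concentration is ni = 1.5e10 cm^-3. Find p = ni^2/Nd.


Step 1: Since Nd >> ni, n ≈ Nd = 2.31e+16 cm^-3
Step 2: p = ni^2 / n = (1.5e10)^2 / 2.31e+16
Step 3: p = 2.25e20 / 2.31e+16 = 9.74e+03 cm^-3

9.74e+03


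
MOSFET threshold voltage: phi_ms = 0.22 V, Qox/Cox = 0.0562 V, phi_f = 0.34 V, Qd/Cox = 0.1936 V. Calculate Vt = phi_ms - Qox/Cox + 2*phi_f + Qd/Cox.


Step 1: Vt = phi_ms - Qox/Cox + 2*phi_f + Qd/Cox
Step 2: Vt = 0.22 - 0.0562 + 2*0.34 + 0.1936
Step 3: Vt = 0.22 - 0.0562 + 0.68 + 0.1936
Step 4: Vt = 1.0374 V

1.0374


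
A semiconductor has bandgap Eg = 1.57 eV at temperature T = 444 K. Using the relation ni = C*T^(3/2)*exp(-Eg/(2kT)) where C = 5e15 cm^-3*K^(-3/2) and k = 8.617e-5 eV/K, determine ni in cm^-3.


Step 1: Compute kT = 8.617e-5 * 444 = 0.03825948 eV
Step 2: Exponent = -Eg/(2kT) = -1.57/(2*0.03825948) = -20.51779
Step 3: T^(3/2) = 444^1.5 = 9355.66
Step 4: ni = 5e15 * 9355.66 * exp(-20.51779) = 5.74e+10 cm^-3

5.74e+10


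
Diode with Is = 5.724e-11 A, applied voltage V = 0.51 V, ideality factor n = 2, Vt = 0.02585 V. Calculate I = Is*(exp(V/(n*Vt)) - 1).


Step 1: V/(n*Vt) = 0.51/(2*0.02585) = 9.8646
Step 2: exp(9.8646) = 1.9237e+04
Step 3: I = 5.724e-11 * (1.9237e+04 - 1) = 1.10e-06 A

1.10e-06


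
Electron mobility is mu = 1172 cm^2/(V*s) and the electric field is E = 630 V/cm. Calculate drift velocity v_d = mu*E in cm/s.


Step 1: v_d = mu * E
Step 2: v_d = 1172 * 630 = 738360
Step 3: v_d = 7.38e+05 cm/s

7.38e+05


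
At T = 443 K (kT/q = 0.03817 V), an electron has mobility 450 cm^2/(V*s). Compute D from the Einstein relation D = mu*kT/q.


Step 1: D = mu * (kT/q)
Step 2: D = 450 * 0.03817
Step 3: D = 17.18 cm^2/s

17.18


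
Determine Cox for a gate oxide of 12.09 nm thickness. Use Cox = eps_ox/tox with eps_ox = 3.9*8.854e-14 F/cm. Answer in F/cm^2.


Step 1: eps_ox = 3.9 * 8.854e-14 = 3.45306e-13 F/cm
Step 2: tox in cm = 12.09 nm * 1e-7 = 1.2090e-06 cm
Step 3: Cox = 3.45306e-13 / 1.2090e-06 = 2.86e-07 F/cm^2

2.86e-07


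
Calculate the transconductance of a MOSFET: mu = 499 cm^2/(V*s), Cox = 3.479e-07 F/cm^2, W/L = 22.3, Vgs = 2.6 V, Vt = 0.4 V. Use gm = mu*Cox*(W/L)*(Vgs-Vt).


Step 1: Vov = Vgs - Vt = 2.6 - 0.4 = 2.2 V
Step 2: gm = mu * Cox * (W/L) * Vov
Step 3: gm = 499 * 3.479e-07 * 22.3 * 2.2 = 8.52e-03 S

8.52e-03


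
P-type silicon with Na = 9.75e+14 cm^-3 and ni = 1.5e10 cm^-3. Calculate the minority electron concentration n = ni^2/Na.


Step 1: Majority hole concentration p ≈ Na = 9.75e+14 cm^-3
Step 2: n = ni^2 / Na = (1.5e10)^2 / 9.75e+14
Step 3: n = 2.31e+05 cm^-3

2.31e+05


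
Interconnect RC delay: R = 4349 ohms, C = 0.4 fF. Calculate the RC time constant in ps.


Step 1: tau = R * C
Step 2: tau = 4349 * 0.4 fF = 4349 * 4.0e-16 F
Step 3: tau = 1.7396e-12 s = 1.7396 ps

1.7396


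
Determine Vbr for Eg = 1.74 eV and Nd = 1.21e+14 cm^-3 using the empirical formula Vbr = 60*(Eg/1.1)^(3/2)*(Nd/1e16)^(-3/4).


Step 1: Eg/1.1 = 1.74/1.1 = 1.581818
Step 2: (Eg/1.1)^1.5 = 1.581818^1.5 = 1.989458
Step 3: (Nd/1e16)^(-0.75) = (0.0121)^(-0.75) = 27.410122
Step 4: Vbr = 60 * 1.989458 * 27.410122 = 3271.9 V

3271.9


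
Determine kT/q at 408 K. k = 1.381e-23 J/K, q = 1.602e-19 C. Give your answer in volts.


Step 1: kT = 1.381e-23 * 408 = 5.63448e-21 J
Step 2: Vt = kT/q = 5.63448e-21 / 1.602e-19
Step 3: Vt = 0.03517 V

0.03517


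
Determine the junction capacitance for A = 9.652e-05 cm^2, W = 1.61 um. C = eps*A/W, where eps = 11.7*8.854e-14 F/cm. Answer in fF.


Step 1: eps_Si = 11.7 * 8.854e-14 = 1.035918e-12 F/cm
Step 2: W in cm = 1.61 * 1e-4 = 1.61e-04 cm
Step 3: C = 1.035918e-12 * 9.652e-05 / 1.61e-04 = 6.210361e-13 F
Step 4: C = 621.04 fF

621.04


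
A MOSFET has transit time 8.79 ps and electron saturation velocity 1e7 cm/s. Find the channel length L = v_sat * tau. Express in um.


Step 1: tau in seconds = 8.79 ps * 1e-12 = 8.7900e-12 s
Step 2: L = v_sat * tau = 1e7 * 8.7900e-12 = 8.7900e-05 cm
Step 3: L in um = 8.7900e-05 * 1e4 = 0.879 um

0.879


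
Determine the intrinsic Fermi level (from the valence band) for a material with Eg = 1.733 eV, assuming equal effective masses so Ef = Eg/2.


Step 1: For an intrinsic semiconductor, the Fermi level sits at midgap.
Step 2: Ef = Eg / 2 = 1.733 / 2 = 0.8665 eV

0.8665


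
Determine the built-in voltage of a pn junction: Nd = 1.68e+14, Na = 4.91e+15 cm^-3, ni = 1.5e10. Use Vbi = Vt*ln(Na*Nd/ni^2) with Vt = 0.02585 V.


Step 1: Compute Na*Nd/ni^2 = 4.91e+15 * 1.68e+14 / (1.5e10)^2 = 3.6661e+09
Step 2: ln(3.6661e+09) = 22.0224
Step 3: Vbi = 0.02585 * 22.0224 = 0.569 V

0.569


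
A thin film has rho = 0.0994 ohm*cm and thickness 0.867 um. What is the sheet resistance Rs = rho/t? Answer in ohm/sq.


Step 1: Convert thickness to cm: t = 0.867 um = 8.6700e-05 cm
Step 2: Rs = rho / t = 0.0994 / 8.6700e-05
Step 3: Rs = 1146.5 ohm/sq

1146.5


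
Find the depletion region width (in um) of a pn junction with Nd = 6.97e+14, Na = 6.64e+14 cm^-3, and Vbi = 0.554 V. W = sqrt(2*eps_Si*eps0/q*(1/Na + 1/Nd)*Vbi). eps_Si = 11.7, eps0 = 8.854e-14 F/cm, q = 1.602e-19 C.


Step 1: 1/Na + 1/Nd = 1/6.64e+14 + 1/6.97e+14 = 2.94074e-15
Step 2: 2*eps*eps0/q = 2*11.7*8.854e-14/1.602e-19 = 1.293281e+07
Step 3: W^2 = 1.293281e+07 * 2.94074e-15 * 0.554 = 2.10697e-08
Step 4: W = sqrt(2.10697e-08) = 1.452e-04 cm = 1.452 um

1.452


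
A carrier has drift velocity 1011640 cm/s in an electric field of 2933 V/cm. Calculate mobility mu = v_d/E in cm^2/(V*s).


Step 1: mu = v_d / E
Step 2: mu = 1011640 / 2933
Step 3: mu = 344.92 cm^2/(V*s)

344.92


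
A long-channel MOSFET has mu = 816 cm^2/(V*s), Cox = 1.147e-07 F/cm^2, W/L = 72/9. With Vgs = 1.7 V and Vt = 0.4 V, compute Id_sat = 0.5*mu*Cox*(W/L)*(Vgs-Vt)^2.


Step 1: Overdrive voltage Vov = Vgs - Vt = 1.7 - 0.4 = 1.3 V
Step 2: W/L = 72/9 = 8
Step 3: Id = 0.5 * 816 * 1.147e-07 * 8 * 1.3^2
Step 4: Id = 6.33e-04 A

6.33e-04


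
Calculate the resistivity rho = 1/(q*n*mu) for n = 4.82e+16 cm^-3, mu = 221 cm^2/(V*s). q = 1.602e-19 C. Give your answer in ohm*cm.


Step 1: sigma = q * n * mu = 1.602e-19 * 4.82e+16 * 221 = 1.70648e+00 S/cm
Step 2: rho = 1 / sigma = 1 / 1.70648e+00 = 0.586 ohm*cm

0.586


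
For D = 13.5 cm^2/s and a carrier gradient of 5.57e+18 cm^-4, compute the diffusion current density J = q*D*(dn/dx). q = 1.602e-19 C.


Step 1: J = q * D * (dn/dx)
Step 2: J = 1.602e-19 * 13.5 * 5.57e+18
Step 3: J = 1.20e+01 A/cm^2

1.20e+01


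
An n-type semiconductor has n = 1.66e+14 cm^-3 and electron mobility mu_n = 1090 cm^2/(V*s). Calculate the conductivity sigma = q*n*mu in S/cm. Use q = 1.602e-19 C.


Step 1: sigma = q * n * mu
Step 2: sigma = 1.602e-19 * 1.66e+14 * 1090
Step 3: sigma = 2.899e-02 S/cm

2.899e-02


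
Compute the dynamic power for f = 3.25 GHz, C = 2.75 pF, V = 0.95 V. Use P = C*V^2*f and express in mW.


Step 1: V^2 = 0.95^2 = 0.9025 V^2
Step 2: P = C*V^2*f = 2.75e-12 F * 0.9025 * 3.25e9 Hz
Step 3: P = 8.06609375e-03 W
Step 4: P = 8.066 mW

8.066


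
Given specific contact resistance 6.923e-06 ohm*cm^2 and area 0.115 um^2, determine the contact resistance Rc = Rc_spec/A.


Step 1: Convert area to cm^2: 0.115 um^2 = 1.1500e-09 cm^2
Step 2: Rc = Rc_spec / A = 6.923e-06 / 1.1500e-09
Step 3: Rc = 6.02e+03 ohms

6.02e+03


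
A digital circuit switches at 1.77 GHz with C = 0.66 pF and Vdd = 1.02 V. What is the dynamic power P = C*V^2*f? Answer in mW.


Step 1: V^2 = 1.02^2 = 1.0404 V^2
Step 2: P = C*V^2*f = 0.66e-12 F * 1.0404 * 1.77e9 Hz
Step 3: P = 1.21539528e-03 W
Step 4: P = 1.215 mW

1.215


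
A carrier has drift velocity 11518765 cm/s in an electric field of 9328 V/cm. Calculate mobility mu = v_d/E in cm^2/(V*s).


Step 1: mu = v_d / E
Step 2: mu = 11518765 / 9328
Step 3: mu = 1234.86 cm^2/(V*s)

1234.86


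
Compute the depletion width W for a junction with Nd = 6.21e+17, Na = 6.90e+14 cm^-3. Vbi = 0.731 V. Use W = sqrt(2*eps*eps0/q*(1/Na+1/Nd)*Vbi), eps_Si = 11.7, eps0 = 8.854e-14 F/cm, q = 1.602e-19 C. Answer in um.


Step 1: 1/Na + 1/Nd = 1/6.90e+14 + 1/6.21e+17 = 1.45089e-15
Step 2: 2*eps*eps0/q = 2*11.7*8.854e-14/1.602e-19 = 1.293281e+07
Step 3: W^2 = 1.293281e+07 * 1.45089e-15 * 0.731 = 1.37165e-08
Step 4: W = sqrt(1.37165e-08) = 1.171e-04 cm = 1.171 um

1.171


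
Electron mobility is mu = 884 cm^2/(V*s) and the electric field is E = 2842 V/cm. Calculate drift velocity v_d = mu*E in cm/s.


Step 1: v_d = mu * E
Step 2: v_d = 884 * 2842 = 2512328
Step 3: v_d = 2.51e+06 cm/s

2.51e+06


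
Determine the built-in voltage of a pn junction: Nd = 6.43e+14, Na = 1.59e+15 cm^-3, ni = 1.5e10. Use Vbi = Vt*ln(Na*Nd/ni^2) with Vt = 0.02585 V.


Step 1: Compute Na*Nd/ni^2 = 1.59e+15 * 6.43e+14 / (1.5e10)^2 = 4.5439e+09
Step 2: ln(4.5439e+09) = 22.2371
Step 3: Vbi = 0.02585 * 22.2371 = 0.575 V

0.575


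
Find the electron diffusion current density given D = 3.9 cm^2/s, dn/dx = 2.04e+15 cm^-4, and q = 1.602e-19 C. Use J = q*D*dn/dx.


Step 1: J = q * D * (dn/dx)
Step 2: J = 1.602e-19 * 3.9 * 2.04e+15
Step 3: J = 1.27e-03 A/cm^2

1.27e-03


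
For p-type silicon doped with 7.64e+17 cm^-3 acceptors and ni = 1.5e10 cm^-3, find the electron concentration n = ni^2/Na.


Step 1: Majority hole concentration p ≈ Na = 7.64e+17 cm^-3
Step 2: n = ni^2 / Na = (1.5e10)^2 / 7.64e+17
Step 3: n = 2.95e+02 cm^-3

2.95e+02


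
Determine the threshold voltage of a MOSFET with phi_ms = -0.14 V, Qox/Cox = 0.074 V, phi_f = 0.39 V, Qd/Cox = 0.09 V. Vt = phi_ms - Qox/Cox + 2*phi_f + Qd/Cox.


Step 1: Vt = phi_ms - Qox/Cox + 2*phi_f + Qd/Cox
Step 2: Vt = -0.14 - 0.074 + 2*0.39 + 0.09
Step 3: Vt = -0.14 - 0.074 + 0.78 + 0.09
Step 4: Vt = 0.656 V

0.656
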